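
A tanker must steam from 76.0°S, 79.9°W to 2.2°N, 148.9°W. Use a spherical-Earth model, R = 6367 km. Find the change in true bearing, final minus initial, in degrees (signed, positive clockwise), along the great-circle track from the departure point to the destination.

At departure: θ₁ = atan2(sin Δλ cos φ₂, cos φ₁ sin φ₂ − sin φ₁ cos φ₂ cos Δλ) = 290.93°
At arrival: θ₂ = atan2(sin Δλ cos φ₁, −cos φ₂ sin φ₁ + sin φ₂ cos φ₁ cos Δλ) = 346.93°
Δθ = θ₂ − θ₁ = +56.0°

+56.0°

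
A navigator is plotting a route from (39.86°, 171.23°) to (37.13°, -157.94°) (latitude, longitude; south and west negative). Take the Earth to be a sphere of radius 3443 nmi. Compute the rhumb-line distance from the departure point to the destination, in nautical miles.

1459 nmi

Δψ = ln[tan(π/4+φ₂/2)/tan(π/4+φ₁/2)] = -0.0609;  Δφ = -0.0476 rad,  Δλ = +0.5381 rad
q = Δφ/Δψ = 0.7825
d = R·√(Δφ² + q²Δλ²) = 3443·0.42374 = 1459 nmi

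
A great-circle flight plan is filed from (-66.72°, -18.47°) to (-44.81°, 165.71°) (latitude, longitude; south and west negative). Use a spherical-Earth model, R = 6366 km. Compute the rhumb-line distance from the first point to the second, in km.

Rhumb course C = atan2(Δλ, Δψ) with Δψ = ln[tan(π/4+φ₂/2)/tan(π/4+φ₁/2)] = +0.7032, Δλ = -3.0686 → C = 282.91°
d = R·|Δφ| / |cos C| = 6366·0.38240 / 0.22337 = 10899 km

10899 km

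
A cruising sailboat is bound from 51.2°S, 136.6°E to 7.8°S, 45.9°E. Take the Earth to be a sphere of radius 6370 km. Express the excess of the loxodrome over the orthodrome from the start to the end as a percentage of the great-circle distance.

3.5%

Great circle: σ = 1.4725 rad → d_gc = Rσ = 9379.5 km
Rhumb: Δφ = +0.7575, Δλ = -1.5830, Δψ = +0.9071, q = Δφ/Δψ = 0.8350 → d_rh = R√(Δφ²+q²Δλ²) = 9704.7 km
Excess = (9704.7 − 9379.5) / 9379.5 = 325.2 / 9379.5 = 3.47% ≈ 3.5%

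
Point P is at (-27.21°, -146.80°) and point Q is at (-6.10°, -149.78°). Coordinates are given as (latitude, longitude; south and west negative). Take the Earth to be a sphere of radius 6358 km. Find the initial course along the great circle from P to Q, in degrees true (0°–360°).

351.8°

θ = atan2( sin Δλ·cos φ₂ ,  cos φ₁ sin φ₂ − sin φ₁ cos φ₂ cos Δλ )
  = atan2(-0.0517, +0.3595) = 351.82°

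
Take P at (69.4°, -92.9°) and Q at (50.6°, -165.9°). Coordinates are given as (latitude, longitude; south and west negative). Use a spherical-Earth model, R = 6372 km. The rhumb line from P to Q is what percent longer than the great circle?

Great circle: σ = 0.6622 rad → d_gc = Rσ = 4219.8 km
Rhumb: Δφ = -0.3281, Δλ = -1.2741, Δψ = -0.6782, q = Δφ/Δψ = 0.4838 → d_rh = R√(Δφ²+q²Δλ²) = 4449.9 km
Excess = (4449.9 − 4219.8) / 4219.8 = 230.1 / 4219.8 = 5.453% ≈ 5.5%

5.5%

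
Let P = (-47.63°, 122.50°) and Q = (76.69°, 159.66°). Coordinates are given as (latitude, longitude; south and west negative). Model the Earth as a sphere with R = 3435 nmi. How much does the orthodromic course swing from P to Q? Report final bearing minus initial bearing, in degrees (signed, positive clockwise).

Initial bearing θ₁ = atan2(sin Δλ cos φ₂, cos φ₁ sin φ₂ − sin φ₁ cos φ₂ cos Δλ) = 9.97°
Final bearing θ₂ = (initial bearing from the destination back to the start) + 180° = 30.44°
Δθ = θ₂ − θ₁ = +20.5°

+20.5°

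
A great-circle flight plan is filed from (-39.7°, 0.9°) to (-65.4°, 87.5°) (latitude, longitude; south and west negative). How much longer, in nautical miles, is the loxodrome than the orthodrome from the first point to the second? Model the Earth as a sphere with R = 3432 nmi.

218 nmi

Great circle: cos σ = sin φ₁ sin φ₂ + cos φ₁ cos φ₂ cos Δλ,  σ = 0.9276 rad → d_gc = 3183.4 nmi
Rhumb line: Δψ = -0.7670, q = Δφ/Δψ = 0.5848, d_rh = R√(Δφ²+q²Δλ²) = 3401.8 nmi
Excess = 3401.8 − 3183.4 = 218.4 ≈ 218 nmi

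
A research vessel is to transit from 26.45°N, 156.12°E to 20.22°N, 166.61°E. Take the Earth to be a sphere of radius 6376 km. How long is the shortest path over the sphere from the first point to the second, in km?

1276 km

cos σ = sin φ₁ sin φ₂ + cos φ₁ cos φ₂ cos Δλ
      = sin(26.45°)sin(20.22°) + cos(26.45°)cos(20.22°)cos(10.49°) = 0.9801
σ = 11.463° → d = Rσ = 6376·0.20007 = 1276 km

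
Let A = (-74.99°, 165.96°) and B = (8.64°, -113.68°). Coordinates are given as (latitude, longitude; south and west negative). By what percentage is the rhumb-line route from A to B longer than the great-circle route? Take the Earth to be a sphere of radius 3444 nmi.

3.8%

Great circle: σ = 1.6732 rad → d_gc = Rσ = 5762.5 nmi
Rhumb: Δφ = +1.4596, Δλ = +1.4025, Δψ = +2.1783, q = Δφ/Δψ = 0.6701 → d_rh = R√(Δφ²+q²Δλ²) = 5978.8 nmi
Excess = (5978.8 − 5762.5) / 5762.5 = 216.3 / 5762.5 = 3.754% ≈ 3.8%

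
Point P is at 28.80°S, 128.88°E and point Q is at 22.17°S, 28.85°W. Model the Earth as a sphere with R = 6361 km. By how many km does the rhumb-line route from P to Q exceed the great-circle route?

Great circle: cos σ = sin φ₁ sin φ₂ + cos φ₁ cos φ₂ cos Δλ,  σ = 2.1763 rad → d_gc = 13843.6 km
Rhumb line: Δψ = +0.1283, q = Δφ/Δψ = 0.9020, d_rh = R√(Δφ²+q²Δλ²) = 15811.7 km
Excess = 15811.7 − 13843.6 = 1968.1 ≈ 1968 km

1968 km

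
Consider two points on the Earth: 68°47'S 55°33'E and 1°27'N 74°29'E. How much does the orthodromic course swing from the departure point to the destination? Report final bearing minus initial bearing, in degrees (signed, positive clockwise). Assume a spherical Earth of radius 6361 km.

-12.9°

At departure: θ₁ = atan2(sin Δλ cos φ₂, cos φ₁ sin φ₂ − sin φ₁ cos φ₂ cos Δλ) = 20.01°
At arrival: θ₂ = atan2(sin Δλ cos φ₁, −cos φ₂ sin φ₁ + sin φ₂ cos φ₁ cos Δλ) = 7.12°
Δθ = θ₂ − θ₁ = -12.9°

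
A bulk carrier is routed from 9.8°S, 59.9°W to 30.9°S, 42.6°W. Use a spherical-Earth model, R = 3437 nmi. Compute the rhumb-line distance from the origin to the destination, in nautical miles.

Rhumb course C = atan2(Δλ, Δψ) with Δψ = ln[tan(π/4+φ₂/2)/tan(π/4+φ₁/2)] = -0.3956, Δλ = +0.3019 → C = 142.65°
d = R·|Δφ| / |cos C| = 3437·0.36826 / 0.79495 = 1592 nmi

1592 nmi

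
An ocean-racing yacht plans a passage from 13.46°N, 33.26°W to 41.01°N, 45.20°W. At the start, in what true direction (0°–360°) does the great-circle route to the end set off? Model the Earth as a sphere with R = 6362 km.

341.5°

θ = atan2( sin Δλ·cos φ₂ ,  cos φ₁ sin φ₂ − sin φ₁ cos φ₂ cos Δλ )
  = atan2(-0.1561, +0.4663) = 341.49°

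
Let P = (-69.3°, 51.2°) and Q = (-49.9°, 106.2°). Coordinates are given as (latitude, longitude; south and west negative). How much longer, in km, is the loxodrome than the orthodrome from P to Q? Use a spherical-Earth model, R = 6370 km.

107 km

Great circle: cos σ = sin φ₁ sin φ₂ + cos φ₁ cos φ₂ cos Δλ,  σ = 0.5621 rad → d_gc = 3580.6 km
Rhumb line: Δψ = +0.6923, q = Δφ/Δψ = 0.4891, d_rh = R√(Δφ²+q²Δλ²) = 3687.2 km
Excess = 3687.2 − 3580.6 = 106.6 ≈ 107 km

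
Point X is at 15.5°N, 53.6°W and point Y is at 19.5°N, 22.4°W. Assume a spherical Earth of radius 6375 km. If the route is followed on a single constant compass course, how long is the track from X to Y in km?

3340 km

Rhumb course C = atan2(Δλ, Δψ) with Δψ = ln[tan(π/4+φ₂/2)/tan(π/4+φ₁/2)] = +0.0732, Δλ = +0.5445 → C = 82.34°
d = R·|Δφ| / |cos C| = 6375·0.06981 / 0.13326 = 3340 km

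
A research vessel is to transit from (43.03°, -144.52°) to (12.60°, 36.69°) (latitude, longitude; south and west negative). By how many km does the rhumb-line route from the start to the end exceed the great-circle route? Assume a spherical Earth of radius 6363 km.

Great circle: cos σ = sin φ₁ sin φ₂ + cos φ₁ cos φ₂ cos Δλ,  σ = 2.1705 rad → d_gc = 13810.7 km
Rhumb line: Δψ = -0.6119, q = Δφ/Δψ = 0.8680, d_rh = R√(Δφ²+q²Δλ²) = 17563.4 km
Excess = 17563.4 − 13810.7 = 3752.7 ≈ 3753 km

3753 km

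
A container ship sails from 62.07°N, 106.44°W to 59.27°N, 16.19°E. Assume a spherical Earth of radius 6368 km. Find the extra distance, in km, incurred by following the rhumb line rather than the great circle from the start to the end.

Great circle: cos σ = sin φ₁ sin φ₂ + cos φ₁ cos φ₂ cos Δλ,  σ = 0.8887 rad → d_gc = 5659.4 km
Rhumb line: Δψ = -0.0998, q = Δφ/Δψ = 0.4895, d_rh = R√(Δφ²+q²Δλ²) = 6678.6 km
Excess = 6678.6 − 5659.4 = 1019.2 ≈ 1019 km

1019 km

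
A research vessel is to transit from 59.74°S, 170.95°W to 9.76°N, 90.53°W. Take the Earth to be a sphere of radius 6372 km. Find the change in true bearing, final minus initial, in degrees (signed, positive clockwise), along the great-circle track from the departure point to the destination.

-47.0°

At departure: θ₁ = atan2(sin Δλ cos φ₂, cos φ₁ sin φ₂ − sin φ₁ cos φ₂ cos Δλ) = 76.85°
At arrival: θ₂ = atan2(sin Δλ cos φ₁, −cos φ₂ sin φ₁ + sin φ₂ cos φ₁ cos Δλ) = 29.86°
Δθ = θ₂ − θ₁ = -47.0°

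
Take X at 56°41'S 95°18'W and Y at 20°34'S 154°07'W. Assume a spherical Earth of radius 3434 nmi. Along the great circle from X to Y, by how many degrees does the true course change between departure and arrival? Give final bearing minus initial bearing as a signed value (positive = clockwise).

+40.6°

Initial bearing θ₁ = atan2(sin Δλ cos φ₂, cos φ₁ sin φ₂ − sin φ₁ cos φ₂ cos Δλ) = 284.83°
Final bearing θ₂ = (initial bearing from the destination back to the start) + 180° = 325.45°
Δθ = θ₂ − θ₁ = +40.6°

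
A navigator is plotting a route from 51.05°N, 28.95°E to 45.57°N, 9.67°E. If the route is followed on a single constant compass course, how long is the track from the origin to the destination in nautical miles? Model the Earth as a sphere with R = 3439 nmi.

Δψ = ln[tan(π/4+φ₂/2)/tan(π/4+φ₁/2)] = -0.1440;  Δφ = -0.0956 rad,  Δλ = -0.3365 rad
q = Δφ/Δψ = 0.6642
d = R·√(Δφ² + q²Δλ²) = 3439·0.24311 = 836 nmi

836 nmi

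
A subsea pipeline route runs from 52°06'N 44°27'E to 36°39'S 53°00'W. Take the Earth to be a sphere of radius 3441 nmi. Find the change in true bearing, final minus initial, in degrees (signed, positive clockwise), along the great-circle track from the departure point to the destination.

-24.2°

Initial bearing θ₁ = atan2(sin Δλ cos φ₂, cos φ₁ sin φ₂ − sin φ₁ cos φ₂ cos Δλ) = 250.32°
Final bearing θ₂ = (initial bearing from the destination back to the start) + 180° = 226.13°
Δθ = θ₂ − θ₁ = -24.2°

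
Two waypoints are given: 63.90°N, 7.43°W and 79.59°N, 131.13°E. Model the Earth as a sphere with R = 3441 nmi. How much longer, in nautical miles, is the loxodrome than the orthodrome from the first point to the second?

541 nmi

Great circle: cos σ = sin φ₁ sin φ₂ + cos φ₁ cos φ₂ cos Δλ,  σ = 0.6030 rad → d_gc = 2074.8 nmi
Rhumb line: Δψ = +0.9339, q = Δφ/Δψ = 0.2932, d_rh = R√(Δφ²+q²Δλ²) = 2615.6 nmi
Excess = 2615.6 − 2074.8 = 540.8 ≈ 541 nmi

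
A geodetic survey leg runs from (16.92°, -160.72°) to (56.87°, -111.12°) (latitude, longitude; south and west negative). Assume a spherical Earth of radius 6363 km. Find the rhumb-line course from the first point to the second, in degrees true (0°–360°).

43.5°

Δψ = ln[tan(π/4+φ₂/2)/tan(π/4+φ₁/2)] = +0.9128
Δλ = +0.8657 rad (taken the short way round)
course = atan2(Δλ, Δψ) = 43.48°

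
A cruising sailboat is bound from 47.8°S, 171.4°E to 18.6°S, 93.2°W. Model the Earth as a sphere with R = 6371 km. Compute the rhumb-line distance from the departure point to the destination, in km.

9281 km

Δψ = ln[tan(π/4+φ₂/2)/tan(π/4+φ₁/2)] = +0.6218;  Δφ = +0.5096 rad,  Δλ = +1.6650 rad
q = Δφ/Δψ = 0.8197
d = R·√(Δφ² + q²Δλ²) = 6371·1.45681 = 9281 km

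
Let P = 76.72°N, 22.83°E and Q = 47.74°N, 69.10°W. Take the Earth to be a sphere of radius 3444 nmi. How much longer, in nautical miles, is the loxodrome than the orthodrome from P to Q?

243 nmi

Great circle: cos σ = sin φ₁ sin φ₂ + cos φ₁ cos φ₂ cos Δλ,  σ = 0.7740 rad → d_gc = 2665.7 nmi
Rhumb line: Δψ = -1.1999, q = Δφ/Δψ = 0.4215, d_rh = R√(Δφ²+q²Δλ²) = 2908.6 nmi
Excess = 2908.6 − 2665.7 = 242.9 ≈ 243 nmi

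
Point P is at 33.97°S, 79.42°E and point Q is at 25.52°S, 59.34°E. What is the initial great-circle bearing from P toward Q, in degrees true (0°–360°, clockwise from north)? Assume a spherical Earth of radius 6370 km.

290.6°

θ = atan2( sin Δλ·cos φ₂ ,  cos φ₁ sin φ₂ − sin φ₁ cos φ₂ cos Δλ )
  = atan2(-0.3098, +0.1163) = 290.57°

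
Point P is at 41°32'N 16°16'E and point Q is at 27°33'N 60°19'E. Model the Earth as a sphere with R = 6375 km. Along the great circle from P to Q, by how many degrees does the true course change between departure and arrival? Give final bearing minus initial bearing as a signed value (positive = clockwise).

At departure: θ₁ = atan2(sin Δλ cos φ₂, cos φ₁ sin φ₂ − sin φ₁ cos φ₂ cos Δλ) = 97.06°
At arrival: θ₂ = atan2(sin Δλ cos φ₁, −cos φ₂ sin φ₁ + sin φ₂ cos φ₁ cos Δλ) = 123.08°
Δθ = θ₂ − θ₁ = +26.0°

+26.0°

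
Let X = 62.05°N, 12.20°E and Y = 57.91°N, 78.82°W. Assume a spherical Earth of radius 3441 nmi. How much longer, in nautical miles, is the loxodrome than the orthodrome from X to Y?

Great circle: cos σ = sin φ₁ sin φ₂ + cos φ₁ cos φ₂ cos Δλ,  σ = 0.7318 rad → d_gc = 2518.2 nmi
Rhumb line: Δψ = -0.1446, q = Δφ/Δψ = 0.4995, d_rh = R√(Δφ²+q²Δλ²) = 2742.0 nmi
Excess = 2742.0 − 2518.2 = 223.8 ≈ 224 nmi

224 nmi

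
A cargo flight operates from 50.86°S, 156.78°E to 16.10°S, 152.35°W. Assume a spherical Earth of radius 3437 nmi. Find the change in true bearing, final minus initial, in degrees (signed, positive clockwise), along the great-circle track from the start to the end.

-30.7°

At departure: θ₁ = atan2(sin Δλ cos φ₂, cos φ₁ sin φ₂ − sin φ₁ cos φ₂ cos Δλ) = 68.39°
At arrival: θ₂ = atan2(sin Δλ cos φ₁, −cos φ₂ sin φ₁ + sin φ₂ cos φ₁ cos Δλ) = 37.65°
Δθ = θ₂ − θ₁ = -30.7°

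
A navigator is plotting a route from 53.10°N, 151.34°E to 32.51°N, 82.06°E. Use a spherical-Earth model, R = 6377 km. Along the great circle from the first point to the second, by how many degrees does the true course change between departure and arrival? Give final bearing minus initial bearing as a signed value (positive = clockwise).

-51.0°

Initial bearing θ₁ = atan2(sin Δλ cos φ₂, cos φ₁ sin φ₂ − sin φ₁ cos φ₂ cos Δλ) = 276.09°
Final bearing θ₂ = (initial bearing from the destination back to the start) + 180° = 225.07°
Δθ = θ₂ − θ₁ = -51.0°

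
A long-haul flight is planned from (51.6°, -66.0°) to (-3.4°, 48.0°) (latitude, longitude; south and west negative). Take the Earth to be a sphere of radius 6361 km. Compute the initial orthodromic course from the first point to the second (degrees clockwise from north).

72.9°

θ = atan2( sin Δλ·cos φ₂ ,  cos φ₁ sin φ₂ − sin φ₁ cos φ₂ cos Δλ )
  = atan2(+0.9119, +0.2814) = 72.85°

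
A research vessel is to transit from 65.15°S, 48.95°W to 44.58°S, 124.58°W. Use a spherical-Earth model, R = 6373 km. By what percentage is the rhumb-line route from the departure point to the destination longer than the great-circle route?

Great circle: σ = 0.7796 rad → d_gc = Rσ = 4968.3 km
Rhumb: Δφ = +0.3590, Δλ = -1.3200, Δψ = +0.6416, q = Δφ/Δψ = 0.5595 → d_rh = R√(Δφ²+q²Δλ²) = 5233.7 km
Excess = (5233.7 − 4968.3) / 4968.3 = 265.4 / 4968.3 = 5.34% ≈ 5.3%

5.3%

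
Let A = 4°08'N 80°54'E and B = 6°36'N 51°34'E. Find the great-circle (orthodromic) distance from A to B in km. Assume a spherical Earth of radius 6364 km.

3255 km

cos σ = sin φ₁ sin φ₂ + cos φ₁ cos φ₂ cos Δλ
      = sin(4.13°)sin(6.60°) + cos(4.13°)cos(6.60°)cos(-29.33°) = 0.8720
σ = 29.304° → d = Rσ = 6364·0.51144 = 3255 km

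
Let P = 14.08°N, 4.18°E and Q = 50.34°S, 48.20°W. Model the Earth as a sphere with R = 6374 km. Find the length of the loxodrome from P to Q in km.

8834 km

Δψ = ln[tan(π/4+φ₂/2)/tan(π/4+φ₁/2)] = -1.2682;  Δφ = -1.1243 rad,  Δλ = -0.9142 rad
q = Δφ/Δψ = 0.8866
d = R·√(Δφ² + q²Δλ²) = 6374·1.38602 = 8834 km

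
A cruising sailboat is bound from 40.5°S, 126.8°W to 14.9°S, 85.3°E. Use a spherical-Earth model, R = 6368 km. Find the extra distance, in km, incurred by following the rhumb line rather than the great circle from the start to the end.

1629 km

Great circle: cos σ = sin φ₁ sin φ₂ + cos φ₁ cos φ₂ cos Δλ,  σ = 2.0437 rad → d_gc = 13014.5 km
Rhumb line: Δψ = +0.5113, q = Δφ/Δψ = 0.8738, d_rh = R√(Δφ²+q²Δλ²) = 14643.3 km
Excess = 14643.3 − 13014.5 = 1628.8 ≈ 1629 km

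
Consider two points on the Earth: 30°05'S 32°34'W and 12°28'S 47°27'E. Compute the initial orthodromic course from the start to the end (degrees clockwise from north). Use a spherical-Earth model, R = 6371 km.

96.1°

N = sin Δλ·cos φ₂ = +0.9616;  D = cos φ₁ sin φ₂ − sin φ₁ cos φ₂ cos Δλ = -0.1019
initial course = atan2(N, D) = 96.05°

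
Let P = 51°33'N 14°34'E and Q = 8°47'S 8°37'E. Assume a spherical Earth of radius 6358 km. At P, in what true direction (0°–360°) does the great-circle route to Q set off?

186.8°

θ = atan2( sin Δλ·cos φ₂ ,  cos φ₁ sin φ₂ − sin φ₁ cos φ₂ cos Δλ )
  = atan2(-0.1024, -0.8648) = 186.76°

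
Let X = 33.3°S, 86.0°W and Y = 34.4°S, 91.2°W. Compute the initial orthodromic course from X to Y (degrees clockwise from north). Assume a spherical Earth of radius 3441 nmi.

254.3°

N = sin Δλ·cos φ₂ = -0.0748;  D = cos φ₁ sin φ₂ − sin φ₁ cos φ₂ cos Δλ = -0.0211
initial course = atan2(N, D) = 254.27°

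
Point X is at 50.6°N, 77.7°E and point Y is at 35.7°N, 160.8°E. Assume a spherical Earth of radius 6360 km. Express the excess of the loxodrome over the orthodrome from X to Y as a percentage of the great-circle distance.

Great circle: σ = 1.0323 rad → d_gc = Rσ = 6565.4 km
Rhumb: Δφ = -0.2601, Δλ = +1.4504, Δψ = -0.3593, q = Δφ/Δψ = 0.7239 → d_rh = R√(Δφ²+q²Δλ²) = 6878.9 km
Excess = (6878.9 − 6565.4) / 6565.4 = 313.5 / 6565.4 = 4.78% ≈ 4.8%

4.8%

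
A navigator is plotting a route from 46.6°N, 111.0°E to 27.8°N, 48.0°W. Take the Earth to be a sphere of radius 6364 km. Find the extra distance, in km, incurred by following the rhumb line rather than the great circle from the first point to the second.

2622 km

Great circle: cos σ = sin φ₁ sin φ₂ + cos φ₁ cos φ₂ cos Δλ,  σ = 1.8014 rad → d_gc = 11464.0 km
Rhumb line: Δψ = -0.4160, q = Δφ/Δψ = 0.7888, d_rh = R√(Δφ²+q²Δλ²) = 14085.8 km
Excess = 14085.8 − 11464.0 = 2621.8 ≈ 2622 km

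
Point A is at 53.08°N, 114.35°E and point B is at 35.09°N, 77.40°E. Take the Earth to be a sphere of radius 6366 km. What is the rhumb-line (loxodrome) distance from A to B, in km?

Δψ = ln[tan(π/4+φ₂/2)/tan(π/4+φ₁/2)] = -0.4424;  Δφ = -0.3140 rad,  Δλ = -0.6449 rad
q = Δφ/Δψ = 0.7097
d = R·√(Δφ² + q²Δλ²) = 6366·0.55505 = 3533 km

3533 km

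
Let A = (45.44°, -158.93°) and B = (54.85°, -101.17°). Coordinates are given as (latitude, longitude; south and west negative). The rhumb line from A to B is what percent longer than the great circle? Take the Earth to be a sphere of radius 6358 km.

2.7%

Great circle: σ = 0.6467 rad → d_gc = Rσ = 4111.6 km
Rhumb: Δφ = +0.1642, Δλ = +1.0081, Δψ = +0.2574, q = Δφ/Δψ = 0.6380 → d_rh = R√(Δφ²+q²Δλ²) = 4220.8 km
Excess = (4220.8 − 4111.6) / 4111.6 = 109.2 / 4111.6 = 2.66% ≈ 2.7%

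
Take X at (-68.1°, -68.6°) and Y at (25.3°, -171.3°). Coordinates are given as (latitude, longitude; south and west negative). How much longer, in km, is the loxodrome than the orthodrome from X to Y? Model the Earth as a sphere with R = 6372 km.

527 km

Great circle: cos σ = sin φ₁ sin φ₂ + cos φ₁ cos φ₂ cos Δλ,  σ = 2.0608 rad → d_gc = 13131.6 km
Rhumb line: Δψ = +2.0993, q = Δφ/Δψ = 0.7765, d_rh = R√(Δφ²+q²Δλ²) = 13658.5 km
Excess = 13658.5 − 13131.6 = 526.9 ≈ 527 km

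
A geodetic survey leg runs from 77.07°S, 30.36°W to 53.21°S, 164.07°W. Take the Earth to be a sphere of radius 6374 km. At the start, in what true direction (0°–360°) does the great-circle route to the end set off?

216.6°

N = sin Δλ·cos φ₂ = -0.4329;  D = cos φ₁ sin φ₂ − sin φ₁ cos φ₂ cos Δλ = -0.5825
initial course = atan2(N, D) = 216.62°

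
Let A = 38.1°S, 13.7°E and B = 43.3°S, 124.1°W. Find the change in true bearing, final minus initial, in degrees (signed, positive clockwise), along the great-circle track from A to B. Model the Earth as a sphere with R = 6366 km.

Initial bearing θ₁ = atan2(sin Δλ cos φ₂, cos φ₁ sin φ₂ − sin φ₁ cos φ₂ cos Δλ) = 209.27°
Final bearing θ₂ = (initial bearing from the destination back to the start) + 180° = 328.09°
Δθ = θ₂ − θ₁ = +118.8°

+118.8°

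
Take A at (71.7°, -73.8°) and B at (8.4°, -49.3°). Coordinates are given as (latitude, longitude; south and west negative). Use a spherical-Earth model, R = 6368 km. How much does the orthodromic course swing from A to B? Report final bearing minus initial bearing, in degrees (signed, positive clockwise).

Initial bearing θ₁ = atan2(sin Δλ cos φ₂, cos φ₁ sin φ₂ − sin φ₁ cos φ₂ cos Δλ) = 153.10°
Final bearing θ₂ = (initial bearing from the destination back to the start) + 180° = 171.75°
Δθ = θ₂ − θ₁ = +18.6°

+18.6°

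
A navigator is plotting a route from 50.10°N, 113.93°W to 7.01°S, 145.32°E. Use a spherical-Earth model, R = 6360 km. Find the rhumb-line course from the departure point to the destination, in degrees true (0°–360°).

Meridional parts: M(φ₁)=+1.0134, M(φ₂)=-0.1227 → ΔM = -1.1361;  Δλ = -1.7584 rad
tan C = Δλ / ΔM = +1.5478 → C = 237.13°

237.1°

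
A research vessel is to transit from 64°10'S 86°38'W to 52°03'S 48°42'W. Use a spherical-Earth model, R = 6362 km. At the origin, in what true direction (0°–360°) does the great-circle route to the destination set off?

θ = atan2( sin Δλ·cos φ₂ ,  cos φ₁ sin φ₂ − sin φ₁ cos φ₂ cos Δλ )
  = atan2(+0.3781, +0.0930) = 76.19°

76.2°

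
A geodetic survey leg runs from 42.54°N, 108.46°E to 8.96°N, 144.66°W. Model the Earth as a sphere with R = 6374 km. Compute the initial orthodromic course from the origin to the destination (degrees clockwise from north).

71.9°

N = sin Δλ·cos φ₂ = +0.9452;  D = cos φ₁ sin φ₂ − sin φ₁ cos φ₂ cos Δλ = +0.3087
initial course = atan2(N, D) = 71.92°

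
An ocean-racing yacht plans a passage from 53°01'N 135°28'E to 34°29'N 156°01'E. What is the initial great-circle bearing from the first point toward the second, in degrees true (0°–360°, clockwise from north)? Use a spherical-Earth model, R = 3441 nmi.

N = sin Δλ·cos φ₂ = +0.2893;  D = cos φ₁ sin φ₂ − sin φ₁ cos φ₂ cos Δλ = -0.2760
initial course = atan2(N, D) = 133.64°

133.6°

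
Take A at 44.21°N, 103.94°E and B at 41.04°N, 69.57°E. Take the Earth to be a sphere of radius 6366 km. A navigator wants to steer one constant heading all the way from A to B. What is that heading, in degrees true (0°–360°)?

Δψ = ln[tan(π/4+φ₂/2)/tan(π/4+φ₁/2)] = -0.0752
Δλ = -0.5999 rad (taken the short way round)
course = atan2(Δλ, Δψ) = 262.85°

262.9°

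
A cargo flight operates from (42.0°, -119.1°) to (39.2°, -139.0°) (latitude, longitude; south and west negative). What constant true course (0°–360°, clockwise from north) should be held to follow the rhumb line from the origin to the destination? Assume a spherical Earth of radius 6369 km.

259.5°

Meridional parts: M(φ₁)=+0.8092, M(φ₂)=+0.7448 → ΔM = -0.0644;  Δλ = -0.3473 rad
tan C = Δλ / ΔM = +5.3949 → C = 259.50°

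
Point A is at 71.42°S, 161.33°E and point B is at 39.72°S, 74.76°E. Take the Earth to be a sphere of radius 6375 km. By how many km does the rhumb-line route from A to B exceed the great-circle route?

418 km

Great circle: cos σ = sin φ₁ sin φ₂ + cos φ₁ cos φ₂ cos Δλ,  σ = 0.9016 rad → d_gc = 5747.4 km
Rhumb line: Δψ = +1.0539, q = Δφ/Δψ = 0.5250, d_rh = R√(Δφ²+q²Δλ²) = 6165.1 km
Excess = 6165.1 − 5747.4 = 417.7 ≈ 418 km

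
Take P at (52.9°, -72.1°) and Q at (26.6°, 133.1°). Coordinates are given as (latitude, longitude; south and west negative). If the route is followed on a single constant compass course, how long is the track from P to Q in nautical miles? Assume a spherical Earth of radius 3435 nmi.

Δψ = ln[tan(π/4+φ₂/2)/tan(π/4+φ₁/2)] = -0.6100;  Δφ = -0.4590 rad,  Δλ = -2.7018 rad
q = Δφ/Δψ = 0.7524
d = R·√(Δφ² + q²Δλ²) = 3435·2.08410 = 7159 nmi

7159 nmi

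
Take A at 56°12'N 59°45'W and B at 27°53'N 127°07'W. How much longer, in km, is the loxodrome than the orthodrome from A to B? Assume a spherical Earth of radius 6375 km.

Great circle: cos σ = sin φ₁ sin φ₂ + cos φ₁ cos φ₂ cos Δλ,  σ = 0.9547 rad → d_gc = 6086.2 km
Rhumb line: Δψ = -0.6842, q = Δφ/Δψ = 0.7223, d_rh = R√(Δφ²+q²Δλ²) = 6264.1 km
Excess = 6264.1 − 6086.2 = 177.9 ≈ 178 km

178 km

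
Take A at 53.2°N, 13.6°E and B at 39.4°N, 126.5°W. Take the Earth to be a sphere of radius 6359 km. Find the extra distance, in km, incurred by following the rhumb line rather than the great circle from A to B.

Great circle: cos σ = sin φ₁ sin φ₂ + cos φ₁ cos φ₂ cos Δλ,  σ = 1.4171 rad → d_gc = 9011.0 km
Rhumb line: Δψ = -0.3513, q = Δφ/Δψ = 0.6855, d_rh = R√(Δφ²+q²Δλ²) = 10768.6 km
Excess = 10768.6 − 9011.0 = 1757.6 ≈ 1758 km

1758 km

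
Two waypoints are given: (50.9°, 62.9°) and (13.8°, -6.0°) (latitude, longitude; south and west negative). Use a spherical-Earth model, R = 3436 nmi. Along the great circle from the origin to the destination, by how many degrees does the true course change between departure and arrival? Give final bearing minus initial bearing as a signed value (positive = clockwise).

Initial bearing θ₁ = atan2(sin Δλ cos φ₂, cos φ₁ sin φ₂ − sin φ₁ cos φ₂ cos Δλ) = 262.40°
Final bearing θ₂ = (initial bearing from the destination back to the start) + 180° = 220.07°
Δθ = θ₂ − θ₁ = -42.3°

-42.3°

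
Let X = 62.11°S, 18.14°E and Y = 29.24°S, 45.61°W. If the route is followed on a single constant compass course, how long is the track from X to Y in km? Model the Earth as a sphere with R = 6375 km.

5985 km

Δψ = ln[tan(π/4+φ₂/2)/tan(π/4+φ₁/2)] = +0.8590;  Δφ = +0.5737 rad,  Δλ = -1.1126 rad
q = Δφ/Δψ = 0.6678
d = R·√(Δφ² + q²Δλ²) = 6375·0.93875 = 5985 km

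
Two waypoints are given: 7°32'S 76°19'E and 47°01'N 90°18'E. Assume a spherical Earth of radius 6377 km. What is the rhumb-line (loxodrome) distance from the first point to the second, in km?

Rhumb course C = atan2(Δλ, Δψ) with Δψ = ln[tan(π/4+φ₂/2)/tan(π/4+φ₁/2)] = +1.0639, Δλ = +0.2441 → C = 12.92°
d = R·|Δφ| / |cos C| = 6377·0.95208 / 0.97468 = 6229 km

6229 km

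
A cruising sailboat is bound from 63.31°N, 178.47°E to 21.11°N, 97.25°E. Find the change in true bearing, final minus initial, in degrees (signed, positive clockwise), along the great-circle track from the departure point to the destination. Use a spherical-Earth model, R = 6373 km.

-63.4°

At departure: θ₁ = atan2(sin Δλ cos φ₂, cos φ₁ sin φ₂ − sin φ₁ cos φ₂ cos Δλ) = 272.15°
At arrival: θ₂ = atan2(sin Δλ cos φ₁, −cos φ₂ sin φ₁ + sin φ₂ cos φ₁ cos Δλ) = 208.76°
Δθ = θ₂ − θ₁ = -63.4°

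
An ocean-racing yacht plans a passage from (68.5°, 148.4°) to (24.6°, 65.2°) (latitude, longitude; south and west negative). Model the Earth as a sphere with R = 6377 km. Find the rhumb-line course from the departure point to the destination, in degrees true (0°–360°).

Meridional parts: M(φ₁)=+1.6615, M(φ₂)=+0.4432 → ΔM = -1.2183;  Δλ = -1.4521 rad
tan C = Δλ / ΔM = +1.1919 → C = 230.00°

230.0°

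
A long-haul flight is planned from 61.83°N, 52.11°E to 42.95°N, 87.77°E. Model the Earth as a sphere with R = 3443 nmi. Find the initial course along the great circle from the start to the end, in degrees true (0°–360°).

115.4°

N = sin Δλ·cos φ₂ = +0.4267;  D = cos φ₁ sin φ₂ − sin φ₁ cos φ₂ cos Δλ = -0.2026
initial course = atan2(N, D) = 115.40°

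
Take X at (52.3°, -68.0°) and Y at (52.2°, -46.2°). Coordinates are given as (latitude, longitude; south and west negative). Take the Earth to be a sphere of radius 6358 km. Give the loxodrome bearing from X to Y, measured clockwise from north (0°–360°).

90.4°

Meridional parts: M(φ₁)=+1.0747, M(φ₂)=+1.0718 → ΔM = -0.0029;  Δλ = +0.3805 rad
tan C = Δλ / ΔM = -133.4633 → C = 90.43°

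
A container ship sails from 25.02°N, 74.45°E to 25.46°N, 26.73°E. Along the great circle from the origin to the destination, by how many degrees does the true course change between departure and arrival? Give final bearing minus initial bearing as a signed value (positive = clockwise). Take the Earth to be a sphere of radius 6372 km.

Initial bearing θ₁ = atan2(sin Δλ cos φ₂, cos φ₁ sin φ₂ − sin φ₁ cos φ₂ cos Δλ) = 281.23°
Final bearing θ₂ = (initial bearing from the destination back to the start) + 180° = 259.87°
Δθ = θ₂ − θ₁ = -21.4°

-21.4°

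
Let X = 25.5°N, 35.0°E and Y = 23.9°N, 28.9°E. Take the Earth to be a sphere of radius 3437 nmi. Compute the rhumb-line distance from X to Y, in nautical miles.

Rhumb course C = atan2(Δλ, Δψ) with Δψ = ln[tan(π/4+φ₂/2)/tan(π/4+φ₁/2)] = -0.0307, Δλ = -0.1065 → C = 253.90°
d = R·|Δφ| / |cos C| = 3437·0.02793 / 0.27739 = 346 nmi

346 nmi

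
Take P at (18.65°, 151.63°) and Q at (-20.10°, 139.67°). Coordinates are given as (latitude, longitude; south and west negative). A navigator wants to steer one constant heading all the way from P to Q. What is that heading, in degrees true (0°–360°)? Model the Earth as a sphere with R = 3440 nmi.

196.8°

Δψ = ln[tan(π/4+φ₂/2)/tan(π/4+φ₁/2)] = -0.6896
Δλ = -0.2087 rad (taken the short way round)
course = atan2(Δλ, Δψ) = 196.84°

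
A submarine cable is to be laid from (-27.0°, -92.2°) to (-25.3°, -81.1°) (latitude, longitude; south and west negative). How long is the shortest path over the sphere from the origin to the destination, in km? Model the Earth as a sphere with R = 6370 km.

1123 km

cos σ = sin φ₁ sin φ₂ + cos φ₁ cos φ₂ cos Δλ
      = sin(-27.00°)sin(-25.30°) + cos(-27.00°)cos(-25.30°)cos(11.10°) = 0.9845
σ = 10.104° → d = Rσ = 6370·0.17635 = 1123 km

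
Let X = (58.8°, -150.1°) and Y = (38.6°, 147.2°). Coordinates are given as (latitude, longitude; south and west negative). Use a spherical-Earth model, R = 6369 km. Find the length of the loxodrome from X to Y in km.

5041 km

Rhumb course C = atan2(Δλ, Δψ) with Δψ = ln[tan(π/4+φ₂/2)/tan(π/4+φ₁/2)] = -0.5445, Δλ = -1.0943 → C = 243.55°
d = R·|Δφ| / |cos C| = 6369·0.35256 / 0.44546 = 5041 km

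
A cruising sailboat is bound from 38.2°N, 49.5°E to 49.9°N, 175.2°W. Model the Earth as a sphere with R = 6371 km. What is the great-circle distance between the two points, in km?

cos σ = sin φ₁ sin φ₂ + cos φ₁ cos φ₂ cos Δλ
      = sin(38.20°)sin(49.90°) + cos(38.20°)cos(49.90°)cos(135.30°) = 0.1132
σ = 83.498° → d = Rσ = 6371·1.45732 = 9285 km

9285 km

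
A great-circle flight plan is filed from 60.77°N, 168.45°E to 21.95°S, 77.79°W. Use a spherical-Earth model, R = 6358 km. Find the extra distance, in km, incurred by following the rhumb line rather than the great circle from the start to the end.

561 km

Great circle: cos σ = sin φ₁ sin φ₂ + cos φ₁ cos φ₂ cos Δλ,  σ = 2.1045 rad → d_gc = 13380.1 km
Rhumb line: Δψ = -1.7370, q = Δφ/Δψ = 0.8312, d_rh = R√(Δφ²+q²Δλ²) = 13941.0 km
Excess = 13941.0 − 13380.1 = 560.9 ≈ 561 km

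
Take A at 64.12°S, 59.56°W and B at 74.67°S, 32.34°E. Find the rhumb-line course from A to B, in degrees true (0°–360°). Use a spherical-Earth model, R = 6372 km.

Δψ = ln[tan(π/4+φ₂/2)/tan(π/4+φ₁/2)] = -0.5349
Δλ = +1.6040 rad (taken the short way round)
course = atan2(Δλ, Δψ) = 108.44°

108.4°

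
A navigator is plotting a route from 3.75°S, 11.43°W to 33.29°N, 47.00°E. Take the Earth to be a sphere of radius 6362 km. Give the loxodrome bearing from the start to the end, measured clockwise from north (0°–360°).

Δψ = ln[tan(π/4+φ₂/2)/tan(π/4+φ₁/2)] = +0.6823
Δλ = +1.0198 rad (taken the short way round)
course = atan2(Δλ, Δψ) = 56.22°

56.2°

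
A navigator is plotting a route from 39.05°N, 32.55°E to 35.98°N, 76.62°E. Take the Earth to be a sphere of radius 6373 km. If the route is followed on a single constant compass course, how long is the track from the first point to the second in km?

Rhumb course C = atan2(Δλ, Δψ) with Δψ = ln[tan(π/4+φ₂/2)/tan(π/4+φ₁/2)] = -0.0676, Δλ = +0.7692 → C = 95.02°
d = R·|Δφ| / |cos C| = 6373·0.05358 / 0.08751 = 3902 km

3902 km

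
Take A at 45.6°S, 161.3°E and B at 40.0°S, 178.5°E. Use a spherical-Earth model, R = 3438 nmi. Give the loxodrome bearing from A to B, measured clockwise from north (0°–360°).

66.0°

Δψ = ln[tan(π/4+φ₂/2)/tan(π/4+φ₁/2)] = +0.1334
Δλ = +0.3002 rad (taken the short way round)
course = atan2(Δλ, Δψ) = 66.05°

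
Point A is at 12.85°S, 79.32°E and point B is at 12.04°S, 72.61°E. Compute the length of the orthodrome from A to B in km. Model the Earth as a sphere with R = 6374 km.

Haversine: a = sin²(Δφ/2)+cos φ₁ cos φ₂ sin²(Δλ/2) = 0.00332;  σ = 2·atan2(√a,√(1−a))
σ = 6.602° → d = Rσ = 6374·0.11523 = 734 km

734 km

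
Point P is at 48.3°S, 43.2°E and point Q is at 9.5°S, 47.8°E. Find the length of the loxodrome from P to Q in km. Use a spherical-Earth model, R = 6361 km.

4329 km

Rhumb course C = atan2(Δλ, Δψ) with Δψ = ln[tan(π/4+φ₂/2)/tan(π/4+φ₁/2)] = +0.7987, Δλ = +0.0803 → C = 5.74°
d = R·|Δφ| / |cos C| = 6361·0.67719 / 0.99499 = 4329 km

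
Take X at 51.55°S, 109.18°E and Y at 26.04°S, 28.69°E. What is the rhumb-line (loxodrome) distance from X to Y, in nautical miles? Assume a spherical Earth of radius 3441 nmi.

Rhumb course C = atan2(Δλ, Δψ) with Δψ = ln[tan(π/4+φ₂/2)/tan(π/4+φ₁/2)] = +0.5825, Δλ = -1.4048 → C = 292.52°
d = R·|Δφ| / |cos C| = 3441·0.44523 / 0.38301 = 4000 nmi

4000 nmi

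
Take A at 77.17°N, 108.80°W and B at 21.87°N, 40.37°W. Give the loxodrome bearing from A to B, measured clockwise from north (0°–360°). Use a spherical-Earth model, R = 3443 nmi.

Δψ = ln[tan(π/4+φ₂/2)/tan(π/4+φ₁/2)] = -1.7941
Δλ = +1.1943 rad (taken the short way round)
course = atan2(Δλ, Δψ) = 146.35°

146.3°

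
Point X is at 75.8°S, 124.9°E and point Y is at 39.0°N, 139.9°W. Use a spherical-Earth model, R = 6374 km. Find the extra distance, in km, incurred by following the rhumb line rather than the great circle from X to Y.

484 km

Great circle: cos σ = sin φ₁ sin φ₂ + cos φ₁ cos φ₂ cos Δλ,  σ = 2.2490 rad → d_gc = 14334.9 km
Rhumb line: Δψ = +2.8233, q = Δφ/Δψ = 0.7097, d_rh = R√(Δφ²+q²Δλ²) = 14818.7 km
Excess = 14818.7 − 14334.9 = 483.8 ≈ 484 km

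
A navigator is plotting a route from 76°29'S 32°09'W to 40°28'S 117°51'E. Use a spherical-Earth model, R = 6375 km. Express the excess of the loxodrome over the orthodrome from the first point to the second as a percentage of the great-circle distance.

27.1%

Great circle: σ = 1.0735 rad → d_gc = Rσ = 6843.7 km
Rhumb: Δφ = +0.6286, Δλ = +2.6180, Δψ = +1.3592, q = Δφ/Δψ = 0.4625 → d_rh = R√(Δφ²+q²Δλ²) = 8696.9 km
Excess = (8696.9 − 6843.7) / 6843.7 = 1853.2 / 6843.7 = 27.08% ≈ 27.1%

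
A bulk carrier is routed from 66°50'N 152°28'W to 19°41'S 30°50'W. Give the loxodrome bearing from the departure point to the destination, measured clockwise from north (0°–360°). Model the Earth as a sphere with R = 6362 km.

132.4°

Δψ = ln[tan(π/4+φ₂/2)/tan(π/4+φ₁/2)] = -1.9354
Δλ = +2.1229 rad (taken the short way round)
course = atan2(Δλ, Δψ) = 132.35°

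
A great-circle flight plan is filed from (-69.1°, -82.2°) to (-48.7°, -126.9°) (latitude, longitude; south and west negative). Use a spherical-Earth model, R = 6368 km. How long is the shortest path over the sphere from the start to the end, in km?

3294 km

Haversine: a = sin²(Δφ/2)+cos φ₁ cos φ₂ sin²(Δλ/2) = 0.06540;  σ = 2·atan2(√a,√(1−a))
σ = 29.635° → d = Rσ = 6368·0.51723 = 3294 km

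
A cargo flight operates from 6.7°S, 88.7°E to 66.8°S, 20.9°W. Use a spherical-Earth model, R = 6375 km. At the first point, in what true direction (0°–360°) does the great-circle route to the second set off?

201.8°

θ = atan2( sin Δλ·cos φ₂ ,  cos φ₁ sin φ₂ − sin φ₁ cos φ₂ cos Δλ )
  = atan2(-0.3711, -0.9283) = 201.79°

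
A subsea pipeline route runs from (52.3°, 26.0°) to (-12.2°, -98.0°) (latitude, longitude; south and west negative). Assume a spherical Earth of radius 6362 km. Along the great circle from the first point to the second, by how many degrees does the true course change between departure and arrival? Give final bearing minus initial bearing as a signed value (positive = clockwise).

Initial bearing θ₁ = atan2(sin Δλ cos φ₂, cos φ₁ sin φ₂ − sin φ₁ cos φ₂ cos Δλ) = 290.52°
Final bearing θ₂ = (initial bearing from the destination back to the start) + 180° = 215.87°
Δθ = θ₂ − θ₁ = -74.6°

-74.6°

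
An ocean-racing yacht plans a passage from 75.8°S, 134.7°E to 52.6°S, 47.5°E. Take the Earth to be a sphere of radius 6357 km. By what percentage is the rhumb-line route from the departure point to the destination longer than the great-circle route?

8.4%

Great circle: σ = 0.6802 rad → d_gc = Rσ = 4324.3 km
Rhumb: Δφ = +0.4049, Δλ = -1.5219, Δψ = +0.9997, q = Δφ/Δψ = 0.4050 → d_rh = R√(Δφ²+q²Δλ²) = 4688.5 km
Excess = (4688.5 − 4324.3) / 4324.3 = 364.2 / 4324.3 = 8.42% ≈ 8.4%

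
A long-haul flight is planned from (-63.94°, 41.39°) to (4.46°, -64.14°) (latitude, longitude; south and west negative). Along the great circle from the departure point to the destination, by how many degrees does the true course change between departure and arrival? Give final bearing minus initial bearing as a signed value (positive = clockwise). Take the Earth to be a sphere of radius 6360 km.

At departure: θ₁ = atan2(sin Δλ cos φ₂, cos φ₁ sin φ₂ − sin φ₁ cos φ₂ cos Δλ) = 257.92°
At arrival: θ₂ = atan2(sin Δλ cos φ₁, −cos φ₂ sin φ₁ + sin φ₂ cos φ₁ cos Δλ) = 334.48°
Δθ = θ₂ − θ₁ = +76.6°

+76.6°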